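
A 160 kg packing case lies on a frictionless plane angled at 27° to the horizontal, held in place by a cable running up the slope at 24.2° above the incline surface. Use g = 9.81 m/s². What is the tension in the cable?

T ≈ 781 N

Take axes along and perpendicular to the incline. Weight components: W sin 27° = 712.6 N down-slope, W cos 27° = 1399 N into the surface.
Along incline: T cos 24.2° = W sin 27° → T = 781.2 N.
Perpendicular: N = W cos 27° − T sin 24.2° = 1078 N.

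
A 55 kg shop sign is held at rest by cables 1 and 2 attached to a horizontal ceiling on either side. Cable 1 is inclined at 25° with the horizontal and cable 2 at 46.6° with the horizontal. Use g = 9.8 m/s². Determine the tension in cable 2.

T_2 ≈ 515 N

Weight W = 55 × 9.8 = 539 N acts straight down.
Horizontal: T_1 cos 25° = T_2 cos 46.6°  →  T_1 = 0.7581 T_2.
Vertical: T_1 sin 25° + T_2 sin 46.6° = 539.
Substituting the horizontal relation into the vertical equation gives 1.047 T_2 = 539, so T_2 = 514.8 N.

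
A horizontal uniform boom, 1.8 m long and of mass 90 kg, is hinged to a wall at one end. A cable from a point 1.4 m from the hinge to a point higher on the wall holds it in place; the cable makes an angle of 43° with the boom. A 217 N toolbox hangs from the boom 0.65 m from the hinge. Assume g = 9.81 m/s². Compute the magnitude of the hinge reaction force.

|H| ≈ 837 N

Take torques about the hinge: T sin 43° · 1.4 = 90×9.81×0.9 + 217×0.65 = 935.66 N·m.
So T = 935.66 / (0.6820 × 1.4) = 979.96 N.
ΣF_x = 0: H_x = T cos 43° = 716.69 N.
ΣF_y = 0: H_y = (90×9.81 + 217) − T sin 43° = 1099.9 − 668.33 = 431.57 N.
|H| = √(H_x² + H_y²) = √((716.69)² + (431.57)²) = 836.6 N.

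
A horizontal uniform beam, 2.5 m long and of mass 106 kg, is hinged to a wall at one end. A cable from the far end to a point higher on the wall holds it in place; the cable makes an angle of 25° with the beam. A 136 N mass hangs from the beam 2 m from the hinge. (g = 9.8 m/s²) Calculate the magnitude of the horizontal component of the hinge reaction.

Take torques about the hinge: T sin 25° · 2.5 = 106×9.8×1.25 + 136×2 = 1570.5 N·m.
So T = 1570.5 / (0.4226 × 2.5) = 1486.4 N.
ΣF_x = 0: H_x = T cos 25° = 1347.2 N.

H_x ≈ 1350 N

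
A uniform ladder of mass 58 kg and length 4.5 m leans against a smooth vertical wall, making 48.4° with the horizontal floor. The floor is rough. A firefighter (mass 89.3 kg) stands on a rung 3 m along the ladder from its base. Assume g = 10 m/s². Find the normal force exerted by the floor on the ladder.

N_floor ≈ 1470 N

ΣF_y = 0: N_floor = 58×10 + 89.3×10 = 1473 N.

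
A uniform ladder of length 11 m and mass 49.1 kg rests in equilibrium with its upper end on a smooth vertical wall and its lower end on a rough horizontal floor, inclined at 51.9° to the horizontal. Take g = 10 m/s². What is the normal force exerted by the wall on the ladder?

Torques about the foot: N_wall · 11 sin 51.9° = 49.1×10×5.5 cos 51.9° → N_wall = 192.5 N.

N_wall ≈ 192 N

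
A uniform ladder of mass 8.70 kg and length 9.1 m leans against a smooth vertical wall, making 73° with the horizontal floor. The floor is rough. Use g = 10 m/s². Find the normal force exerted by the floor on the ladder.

ΣF_y = 0: N_floor = 8.70×10 = 87 N.

N_floor ≈ 87 N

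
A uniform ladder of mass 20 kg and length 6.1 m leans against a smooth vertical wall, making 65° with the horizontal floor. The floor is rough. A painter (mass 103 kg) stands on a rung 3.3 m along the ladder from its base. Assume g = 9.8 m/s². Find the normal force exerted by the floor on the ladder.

ΣF_y = 0: N_floor = 20×9.8 + 103×9.8 = 1205.4 N.

N_floor ≈ 1210 N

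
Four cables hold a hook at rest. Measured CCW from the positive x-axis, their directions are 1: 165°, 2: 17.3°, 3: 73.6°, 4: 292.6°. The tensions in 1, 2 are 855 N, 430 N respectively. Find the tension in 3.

Resolve: ΣF_x = 855 cos 165° + 430 cos 17.3° + T_3 cos 73.6° + T_4 cos 292.6° = 0.
        ΣF_y = 855 sin 165° + 430 sin 17.3° + T_3 sin 73.6° + T_4 sin 292.6° = 0.
The known terms sum to (-415.3, 349.2) N, so 0.2823 T_3 + 0.3843 T_4 = 415.3 and 0.9593 T_3 − 0.9232 T_4 = -349.2.
Solving simultaneously: T_3 = 396.1 N, T_4 = 789.7 N.

T_3 ≈ 396 N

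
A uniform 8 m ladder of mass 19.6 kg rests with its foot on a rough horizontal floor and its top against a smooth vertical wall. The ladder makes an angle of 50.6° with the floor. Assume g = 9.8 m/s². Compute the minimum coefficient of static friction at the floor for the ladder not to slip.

ΣF_y = 0: N_floor = 19.6×9.8 = 192.08 N.
Torques about the foot: N_wall · 8 sin 50.6° = 19.6×9.8×4 cos 50.6° → N_wall = 78.888 N.
ΣF_x = 0: f_floor = N_wall = 78.888 N.
μ_min = f_floor / N_floor = 78.888 / 192.08 = 0.4107.

μ_min ≈ 0.411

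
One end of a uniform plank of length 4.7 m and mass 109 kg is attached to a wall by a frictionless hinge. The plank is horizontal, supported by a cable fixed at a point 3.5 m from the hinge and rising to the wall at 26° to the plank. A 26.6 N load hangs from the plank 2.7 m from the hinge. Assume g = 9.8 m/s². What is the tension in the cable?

T ≈ 1680 N

Take torques about the hinge: T sin 26° · 3.5 = 109×9.8×2.35 + 26.6×2.7 = 2582.1 N·m.
So T = 2582.1 / (0.4384 × 3.5) = 1682.9 N.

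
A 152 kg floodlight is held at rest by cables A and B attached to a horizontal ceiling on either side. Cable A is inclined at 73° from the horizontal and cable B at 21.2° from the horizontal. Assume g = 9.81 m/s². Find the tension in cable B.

T_B ≈ 437 N

Weight W = 152 × 9.81 = 1491 N acts straight down.
Horizontal: T_A cos 73° = T_B cos 21.2°  →  T_A = 3.189 T_B.
Vertical: T_A sin 73° + T_B sin 21.2° = 1491.
Substituting the horizontal relation into the vertical equation gives 3.411 T_B = 1491, so T_B = 437.1 N.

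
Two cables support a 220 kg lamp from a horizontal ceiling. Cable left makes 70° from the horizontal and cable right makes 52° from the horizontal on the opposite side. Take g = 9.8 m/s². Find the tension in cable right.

T_right ≈ 870 N

Weight W = 220 × 9.8 = 2156 N acts straight down.
Horizontal: T_left cos 70° = T_right cos 52°  →  T_left = 1.8 T_right.
Vertical: T_left sin 70° + T_right sin 52° = 2156.
Substituting the horizontal relation into the vertical equation gives 2.48 T_right = 2156, so T_right = 869.5 N.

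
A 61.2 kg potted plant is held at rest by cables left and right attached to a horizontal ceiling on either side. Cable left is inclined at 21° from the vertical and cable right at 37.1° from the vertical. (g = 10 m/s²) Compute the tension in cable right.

T_right ≈ 258 N

Angles from the horizontal: cable left is 90° − 21° = 69°, cable right is 90° − 37.1° = 52.9°.
Weight W = 61.2 × 10 = 612 N acts straight down.
Horizontal: T_left cos 69° = T_right cos 52.9°  →  T_left = 1.683 T_right.
Vertical: T_left sin 69° + T_right sin 52.9° = 612.
Substituting the horizontal relation into the vertical equation gives 2.369 T_right = 612, so T_right = 258.3 N.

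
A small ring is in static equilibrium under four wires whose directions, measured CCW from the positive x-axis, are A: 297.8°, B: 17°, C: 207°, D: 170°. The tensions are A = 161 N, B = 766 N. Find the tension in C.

T_C ≈ 366 N

Resolve: ΣF_x = 161 cos 297.8° + 766 cos 17° + T_C cos 207° + T_D cos 170° = 0.
        ΣF_y = 161 sin 297.8° + 766 sin 17° + T_C sin 207° + T_D sin 170° = 0.
The known terms sum to (807.6, 81.54) N, so -0.8910 T_C − 0.9848 T_D = -807.6 and -0.4540 T_C + 0.1736 T_D = -81.54.
Solving simultaneously: T_C = 366.5 N, T_D = 488.5 N.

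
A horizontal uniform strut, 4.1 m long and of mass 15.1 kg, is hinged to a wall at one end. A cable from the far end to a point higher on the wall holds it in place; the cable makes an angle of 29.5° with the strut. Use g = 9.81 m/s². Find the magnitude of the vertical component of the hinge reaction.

|H_y| ≈ 74.1 N

Take torques about the hinge: T sin 29.5° · 4.1 = 15.1×9.81×2.05 = 303.67 N·m.
So T = 303.67 / (0.4924 × 4.1) = 150.41 N.
ΣF_y = 0: H_y = (15.1×9.81) − T sin 29.5° = 148.13 − 74.066 = 74.065 N.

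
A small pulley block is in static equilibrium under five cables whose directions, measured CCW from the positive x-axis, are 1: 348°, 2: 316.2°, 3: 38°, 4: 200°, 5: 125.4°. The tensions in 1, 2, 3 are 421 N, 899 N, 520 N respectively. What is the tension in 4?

T_4 ≈ 1010 N

Resolve: ΣF_x = 421 cos 348° + 899 cos 316.2° + 520 cos 38° + T_4 cos 200° + T_5 cos 125.4° = 0.
        ΣF_y = 421 sin 348° + 899 sin 316.2° + 520 sin 38° + T_4 sin 200° + T_5 sin 125.4° = 0.
The known terms sum to (1470, -389.6) N, so -0.9397 T_4 − 0.5793 T_5 = -1470 and -0.3420 T_4 + 0.8151 T_5 = 389.6.
Solving simultaneously: T_4 = 1009 N, T_5 = 901.4 N.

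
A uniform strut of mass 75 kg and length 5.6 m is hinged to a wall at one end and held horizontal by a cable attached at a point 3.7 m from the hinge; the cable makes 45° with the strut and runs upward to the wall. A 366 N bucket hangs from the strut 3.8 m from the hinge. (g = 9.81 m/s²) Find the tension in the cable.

T ≈ 1320 N

Take torques about the hinge: T sin 45° · 3.7 = 75×9.81×2.8 + 366×3.8 = 3450.9 N·m.
So T = 3450.9 / (0.7071 × 3.7) = 1319 N.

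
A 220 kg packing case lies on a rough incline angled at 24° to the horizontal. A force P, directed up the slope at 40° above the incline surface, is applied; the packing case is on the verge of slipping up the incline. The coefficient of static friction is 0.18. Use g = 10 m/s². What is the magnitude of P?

P ≈ 1430 N

On the verge of sliding up the incline, friction equals μN and acts down the slope.
Perpendicular: N + P sin 40° = W cos 24° = 2010 N.
Along incline: P cos 40° = W sin 24° + μN  with W sin 24° = 894.8 N.
Solving the pair for P and N: P = 1425 N, N = 1094 N (and f = μN = 196.9 N).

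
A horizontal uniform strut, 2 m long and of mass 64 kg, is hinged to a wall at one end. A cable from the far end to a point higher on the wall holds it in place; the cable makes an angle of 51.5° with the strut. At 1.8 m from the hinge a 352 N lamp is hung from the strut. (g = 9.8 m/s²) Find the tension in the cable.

T ≈ 806 N

Take torques about the hinge: T sin 51.5° · 2 = 64×9.8×1 + 352×1.8 = 1260.8 N·m.
So T = 1260.8 / (0.7826 × 2) = 805.51 N.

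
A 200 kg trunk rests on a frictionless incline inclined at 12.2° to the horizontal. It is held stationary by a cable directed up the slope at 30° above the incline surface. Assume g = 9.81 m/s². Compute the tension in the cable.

Take axes along and perpendicular to the incline. Weight components: W sin 12.2° = 414.6 N down-slope, W cos 12.2° = 1918 N into the surface.
Along incline: T cos 30° = W sin 12.2° → T = 478.8 N.
Perpendicular: N = W cos 12.2° − T sin 30° = 1678 N.

T ≈ 479 N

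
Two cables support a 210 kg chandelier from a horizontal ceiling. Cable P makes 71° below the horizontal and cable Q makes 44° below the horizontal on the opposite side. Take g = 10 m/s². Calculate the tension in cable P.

Weight W = 210 × 10 = 2100 N acts straight down.
Horizontal: T_P cos 71° = T_Q cos 44°  →  T_Q = 0.4526 T_P.
Vertical: T_P sin 71° + T_Q sin 44° = 2100.
Substituting the horizontal relation into the vertical equation gives 1.26 T_P = 2100, so T_P = 1667 N.

T_P ≈ 1670 N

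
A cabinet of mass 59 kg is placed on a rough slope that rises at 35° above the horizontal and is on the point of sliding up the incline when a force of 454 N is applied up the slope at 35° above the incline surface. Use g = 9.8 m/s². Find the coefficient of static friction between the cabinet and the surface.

μ ≈ 0.189

On the verge of sliding up the incline, friction is at its maximum μN and acts down the slope.
Perpendicular to incline: N = W cos 35° − P sin 35° = 473.6 − 260.4 = 213.2 N.
Along incline: P cos 35° − μN = W sin 35° → μ = −(W sin 35° − P cos 35°) / N = 0.1888.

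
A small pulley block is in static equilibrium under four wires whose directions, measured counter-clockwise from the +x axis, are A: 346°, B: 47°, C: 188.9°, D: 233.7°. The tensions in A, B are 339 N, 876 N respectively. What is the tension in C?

T_C ≈ 590 N

Resolve: ΣF_x = 339 cos 346° + 876 cos 47° + T_C cos 188.9° + T_D cos 233.7° = 0.
        ΣF_y = 339 sin 346° + 876 sin 47° + T_C sin 188.9° + T_D sin 233.7° = 0.
The known terms sum to (926.4, 558.7) N, so -0.9880 T_C − 0.5920 T_D = -926.4 and -0.1547 T_C − 0.8059 T_D = -558.7.
Solving simultaneously: T_C = 590.2 N, T_D = 579.9 N.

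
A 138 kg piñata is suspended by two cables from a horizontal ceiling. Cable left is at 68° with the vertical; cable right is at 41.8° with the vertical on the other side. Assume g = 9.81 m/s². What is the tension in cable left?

T_left ≈ 959 N

Angles from the horizontal: cable left is 90° − 68° = 22°, cable right is 90° − 41.8° = 48.2°.
Weight W = 138 × 9.81 = 1354 N acts straight down.
Horizontal: T_left cos 22° = T_right cos 48.2°  →  T_right = 1.391 T_left.
Vertical: T_left sin 22° + T_right sin 48.2° = 1354.
Substituting the horizontal relation into the vertical equation gives 1.412 T_left = 1354, so T_left = 959 N.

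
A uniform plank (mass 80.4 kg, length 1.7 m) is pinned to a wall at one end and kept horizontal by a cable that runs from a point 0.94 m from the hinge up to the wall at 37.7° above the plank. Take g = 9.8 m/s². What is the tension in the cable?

Take torques about the hinge: T sin 37.7° · 0.94 = 80.4×9.8×0.85 = 669.73 N·m.
So T = 669.73 / (0.6115 × 0.94) = 1165.1 N.

T ≈ 1170 N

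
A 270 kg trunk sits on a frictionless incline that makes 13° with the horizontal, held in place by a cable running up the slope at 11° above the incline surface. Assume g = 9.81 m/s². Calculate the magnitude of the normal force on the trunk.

N ≈ 2460 N

Take axes along and perpendicular to the incline. Weight components: W sin 13° = 595.8 N down-slope, W cos 13° = 2581 N into the surface.
Along incline: T cos 11° = W sin 13° → T = 607 N.
Perpendicular: N = W cos 13° − T sin 11° = 2465 N.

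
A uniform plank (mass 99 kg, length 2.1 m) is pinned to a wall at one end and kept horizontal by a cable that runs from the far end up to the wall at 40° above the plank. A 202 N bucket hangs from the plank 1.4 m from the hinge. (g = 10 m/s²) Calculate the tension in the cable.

T ≈ 980 N

Take torques about the hinge: T sin 40° · 2.1 = 99×10×1.05 + 202×1.4 = 1322.3 N·m.
So T = 1322.3 / (0.6428 × 2.1) = 979.59 N.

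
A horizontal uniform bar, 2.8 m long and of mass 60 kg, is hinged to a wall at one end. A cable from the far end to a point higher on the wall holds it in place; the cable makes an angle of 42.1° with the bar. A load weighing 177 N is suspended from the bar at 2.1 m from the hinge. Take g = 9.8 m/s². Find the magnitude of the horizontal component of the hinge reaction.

Take torques about the hinge: T sin 42.1° · 2.8 = 60×9.8×1.4 + 177×2.1 = 1194.9 N·m.
So T = 1194.9 / (0.6704 × 2.8) = 636.53 N.
ΣF_x = 0: H_x = T cos 42.1° = 472.29 N.

H_x ≈ 472 N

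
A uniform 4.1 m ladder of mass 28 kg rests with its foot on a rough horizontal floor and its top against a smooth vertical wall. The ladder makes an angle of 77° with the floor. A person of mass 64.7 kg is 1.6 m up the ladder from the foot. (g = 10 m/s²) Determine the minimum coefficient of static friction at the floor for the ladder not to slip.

μ_min ≈ 0.0977

ΣF_y = 0: N_floor = 28×10 + 64.7×10 = 927 N.
Torques about the foot: N_wall · 4.1 sin 77° = 28×10×2.05 cos 77° + 64.7×10×1.6 cos 77° → N_wall = 90.613 N.
ΣF_x = 0: f_floor = N_wall = 90.613 N.
μ_min = f_floor / N_floor = 90.613 / 927 = 0.09775.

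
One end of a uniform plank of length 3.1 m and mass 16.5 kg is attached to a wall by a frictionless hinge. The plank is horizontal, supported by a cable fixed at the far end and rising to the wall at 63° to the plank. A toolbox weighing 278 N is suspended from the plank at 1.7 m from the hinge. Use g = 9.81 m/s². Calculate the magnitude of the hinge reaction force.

Take torques about the hinge: T sin 63° · 3.1 = 16.5×9.81×1.55 + 278×1.7 = 723.49 N·m.
So T = 723.49 / (0.8910 × 3.1) = 261.93 N.
ΣF_x = 0: H_x = T cos 63° = 118.92 N.
ΣF_y = 0: H_y = (16.5×9.81 + 278) − T sin 63° = 439.87 − 233.38 = 206.48 N.
|H| = √(H_x² + H_y²) = √((118.92)² + (206.48)²) = 238.28 N.

|H| ≈ 238 N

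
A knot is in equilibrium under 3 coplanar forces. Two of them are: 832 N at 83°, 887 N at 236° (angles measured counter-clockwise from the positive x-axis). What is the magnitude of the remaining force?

F ≈ 405 N

Sum the known components: ΣF_x = -394.6 N, ΣF_y = 90.44 N.
For equilibrium the remaining force must supply (−ΣF_x, −ΣF_y) = (394.6, -90.44) N.
Magnitude = √((394.6)² + (-90.44)²) = 404.8 N; direction = atan2(-90.44, 394.6) = 347.1°.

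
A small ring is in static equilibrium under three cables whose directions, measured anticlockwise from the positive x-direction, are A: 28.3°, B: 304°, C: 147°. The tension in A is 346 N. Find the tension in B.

T_B ≈ 777 N

Resolve: ΣF_x = 346 cos 28.3° + T_B cos 304° + T_C cos 147° = 0.
        ΣF_y = 346 sin 28.3° + T_B sin 304° + T_C sin 147° = 0.
The known terms sum to (304.6, 164) N, so 0.5592 T_B − 0.8387 T_C = -304.6 and -0.8290 T_B + 0.5446 T_C = -164.
Solving simultaneously: T_B = 776.7 N, T_C = 881.1 N.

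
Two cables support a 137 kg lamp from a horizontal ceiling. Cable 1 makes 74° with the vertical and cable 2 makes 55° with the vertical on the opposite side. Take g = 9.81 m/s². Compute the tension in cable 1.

T_1 ≈ 1420 N

Angles from the horizontal: cable 1 is 90° − 74° = 16°, cable 2 is 90° − 55° = 35°.
Weight W = 137 × 9.81 = 1344 N acts straight down.
Horizontal: T_1 cos 16° = T_2 cos 35°  →  T_2 = 1.173 T_1.
Vertical: T_1 sin 16° + T_2 sin 35° = 1344.
Substituting the horizontal relation into the vertical equation gives 0.9487 T_1 = 1344, so T_1 = 1417 N.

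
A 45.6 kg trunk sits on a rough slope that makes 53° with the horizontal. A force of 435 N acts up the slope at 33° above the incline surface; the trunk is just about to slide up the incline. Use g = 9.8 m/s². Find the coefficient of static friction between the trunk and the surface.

On the verge of sliding up the incline, friction is at its maximum μN and acts down the slope.
Perpendicular to incline: N = W cos 53° − P sin 33° = 268.9 − 236.9 = 32.02 N.
Along incline: P cos 33° − μN = W sin 53° → μ = −(W sin 53° − P cos 33°) / N = 0.2476.

μ ≈ 0.248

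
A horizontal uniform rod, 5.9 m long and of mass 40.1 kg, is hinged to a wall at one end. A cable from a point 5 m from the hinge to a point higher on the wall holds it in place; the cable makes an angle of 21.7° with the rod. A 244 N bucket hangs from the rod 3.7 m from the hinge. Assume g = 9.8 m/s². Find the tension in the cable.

T ≈ 1120 N

Take torques about the hinge: T sin 21.7° · 5 = 40.1×9.8×2.95 + 244×3.7 = 2062.1 N·m.
So T = 2062.1 / (0.3697 × 5) = 1115.4 N.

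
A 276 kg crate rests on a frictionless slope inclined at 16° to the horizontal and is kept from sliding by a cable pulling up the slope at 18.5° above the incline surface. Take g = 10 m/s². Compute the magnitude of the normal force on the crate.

Take axes along and perpendicular to the incline. Weight components: W sin 16° = 760.8 N down-slope, W cos 16° = 2653 N into the surface.
Along incline: T cos 18.5° = W sin 16° → T = 802.2 N.
Perpendicular: N = W cos 16° − T sin 18.5° = 2399 N.

N ≈ 2400 N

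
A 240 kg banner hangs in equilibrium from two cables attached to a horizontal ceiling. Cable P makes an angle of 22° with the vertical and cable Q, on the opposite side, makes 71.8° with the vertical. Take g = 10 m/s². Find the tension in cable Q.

Angles from the horizontal: cable P is 90° − 22° = 68°, cable Q is 90° − 71.8° = 18.2°.
Weight W = 240 × 10 = 2400 N acts straight down.
Horizontal: T_P cos 68° = T_Q cos 18.2°  →  T_P = 2.536 T_Q.
Vertical: T_P sin 68° + T_Q sin 18.2° = 2400.
Substituting the horizontal relation into the vertical equation gives 2.664 T_Q = 2400, so T_Q = 901 N.

T_Q ≈ 901 N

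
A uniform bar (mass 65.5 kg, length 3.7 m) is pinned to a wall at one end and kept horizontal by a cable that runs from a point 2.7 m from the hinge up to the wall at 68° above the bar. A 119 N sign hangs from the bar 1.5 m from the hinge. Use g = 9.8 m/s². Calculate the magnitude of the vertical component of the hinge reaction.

Take torques about the hinge: T sin 68° · 2.7 = 65.5×9.8×1.85 + 119×1.5 = 1366 N·m.
So T = 1366 / (0.9272 × 2.7) = 545.66 N.
ΣF_y = 0: H_y = (65.5×9.8 + 119) − T sin 68° = 760.9 − 505.93 = 254.97 N.

|H_y| ≈ 255 N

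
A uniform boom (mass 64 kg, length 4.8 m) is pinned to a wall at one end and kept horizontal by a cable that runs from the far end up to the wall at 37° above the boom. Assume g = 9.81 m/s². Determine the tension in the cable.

Take torques about the hinge: T sin 37° · 4.8 = 64×9.81×2.4 = 1506.8 N·m.
So T = 1506.8 / (0.6018 × 4.8) = 521.62 N.

T ≈ 522 N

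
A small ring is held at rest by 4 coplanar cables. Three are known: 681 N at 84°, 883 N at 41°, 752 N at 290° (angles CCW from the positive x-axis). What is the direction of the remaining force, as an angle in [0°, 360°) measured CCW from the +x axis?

θ ≈ 209°

Sum the known components: ΣF_x = 994.8 N, ΣF_y = 549.9 N.
For equilibrium the remaining force must supply (−ΣF_x, −ΣF_y) = (-994.8, -549.9) N.
Magnitude = √((-994.8)² + (-549.9)²) = 1137 N; direction = atan2(-549.9, -994.8) = 208.9°.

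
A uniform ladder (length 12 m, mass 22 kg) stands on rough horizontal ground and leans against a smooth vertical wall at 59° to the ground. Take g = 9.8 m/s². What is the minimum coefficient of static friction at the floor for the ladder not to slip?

μ_min ≈ 0.300

ΣF_y = 0: N_floor = 22×9.8 = 215.6 N.
Torques about the foot: N_wall · 12 sin 59° = 22×9.8×6 cos 59° → N_wall = 64.773 N.
ΣF_x = 0: f_floor = N_wall = 64.773 N.
μ_min = f_floor / N_floor = 64.773 / 215.6 = 0.3004.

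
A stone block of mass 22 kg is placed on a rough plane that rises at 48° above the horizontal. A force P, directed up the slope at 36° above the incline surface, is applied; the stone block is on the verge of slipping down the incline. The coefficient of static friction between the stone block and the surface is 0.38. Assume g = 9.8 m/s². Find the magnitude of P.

On the verge of sliding down the incline, friction equals μN and acts up the slope.
Perpendicular: N + P sin 36° = W cos 48° = 144.3 N.
Along incline: P cos 36° + μN = W sin 48° with W sin 48° = 160.2 N.
Solving the pair for P and N: P = 180 N, N = 38.48 N (and f = μN = 14.62 N).

P ≈ 180 N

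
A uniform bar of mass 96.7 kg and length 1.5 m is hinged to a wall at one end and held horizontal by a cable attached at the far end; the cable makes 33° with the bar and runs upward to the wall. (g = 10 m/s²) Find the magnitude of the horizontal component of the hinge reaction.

Take torques about the hinge: T sin 33° · 1.5 = 96.7×10×0.75 = 725.25 N·m.
So T = 725.25 / (0.5446 × 1.5) = 887.74 N.
ΣF_x = 0: H_x = T cos 33° = 744.52 N.

H_x ≈ 745 N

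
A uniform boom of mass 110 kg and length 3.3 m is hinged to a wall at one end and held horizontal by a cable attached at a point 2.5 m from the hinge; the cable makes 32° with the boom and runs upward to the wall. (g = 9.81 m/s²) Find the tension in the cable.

T ≈ 1340 N

Take torques about the hinge: T sin 32° · 2.5 = 110×9.81×1.65 = 1780.5 N·m.
So T = 1780.5 / (0.5299 × 2.5) = 1344 N.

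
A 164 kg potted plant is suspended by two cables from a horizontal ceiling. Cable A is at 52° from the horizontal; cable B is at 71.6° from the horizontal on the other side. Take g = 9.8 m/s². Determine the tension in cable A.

Weight W = 164 × 9.8 = 1607 N acts straight down.
Horizontal: T_A cos 52° = T_B cos 71.6°  →  T_B = 1.95 T_A.
Vertical: T_A sin 52° + T_B sin 71.6° = 1607.
Substituting the horizontal relation into the vertical equation gives 2.639 T_A = 1607, so T_A = 609.1 N.

T_A ≈ 609 N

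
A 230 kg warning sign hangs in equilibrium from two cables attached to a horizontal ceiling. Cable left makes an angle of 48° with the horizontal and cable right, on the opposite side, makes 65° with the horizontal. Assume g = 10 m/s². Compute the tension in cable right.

T_right ≈ 1670 N

Weight W = 230 × 10 = 2300 N acts straight down.
Horizontal: T_left cos 48° = T_right cos 65°  →  T_left = 0.6316 T_right.
Vertical: T_left sin 48° + T_right sin 65° = 2300.
Substituting the horizontal relation into the vertical equation gives 1.376 T_right = 2300, so T_right = 1672 N.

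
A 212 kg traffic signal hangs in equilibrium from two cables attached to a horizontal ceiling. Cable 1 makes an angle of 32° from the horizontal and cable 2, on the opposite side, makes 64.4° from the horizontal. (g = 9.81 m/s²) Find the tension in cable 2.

T_2 ≈ 1770 N

Weight W = 212 × 9.81 = 2080 N acts straight down.
Horizontal: T_1 cos 32° = T_2 cos 64.4°  →  T_1 = 0.5095 T_2.
Vertical: T_1 sin 32° + T_2 sin 64.4° = 2080.
Substituting the horizontal relation into the vertical equation gives 1.172 T_2 = 2080, so T_2 = 1775 N.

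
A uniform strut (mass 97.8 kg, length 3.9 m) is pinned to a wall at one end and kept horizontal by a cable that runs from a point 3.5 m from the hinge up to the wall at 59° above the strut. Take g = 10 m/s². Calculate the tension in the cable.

Take torques about the hinge: T sin 59° · 3.5 = 97.8×10×1.95 = 1907.1 N·m.
So T = 1907.1 / (0.8572 × 3.5) = 635.68 N.

T ≈ 636 N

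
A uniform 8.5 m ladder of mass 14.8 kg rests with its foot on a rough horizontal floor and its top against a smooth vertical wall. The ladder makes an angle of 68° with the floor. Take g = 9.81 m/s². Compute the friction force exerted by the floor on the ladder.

f ≈ 29.3 N

Torques about the foot: N_wall · 8.5 sin 68° = 14.8×9.81×4.25 cos 68° → N_wall = 29.33 N.
ΣF_x = 0: f_floor = N_wall = 29.33 N.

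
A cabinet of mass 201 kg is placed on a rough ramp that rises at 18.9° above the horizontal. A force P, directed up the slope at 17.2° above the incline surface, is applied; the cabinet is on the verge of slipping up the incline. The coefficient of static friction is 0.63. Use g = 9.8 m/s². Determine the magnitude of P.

P ≈ 1590 N

On the verge of sliding up the incline, friction equals μN and acts down the slope.
Perpendicular: N + P sin 17.2° = W cos 18.9° = 1864 N.
Along incline: P cos 17.2° = W sin 18.9° + μN  with W sin 18.9° = 638.1 N.
Solving the pair for P and N: P = 1587 N, N = 1394 N (and f = μN = 878.3 N).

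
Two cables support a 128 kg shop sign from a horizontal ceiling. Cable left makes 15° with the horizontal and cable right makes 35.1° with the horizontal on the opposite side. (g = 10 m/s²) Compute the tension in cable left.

T_left ≈ 1370 N

Weight W = 128 × 10 = 1280 N acts straight down.
Horizontal: T_left cos 15° = T_right cos 35.1°  →  T_right = 1.181 T_left.
Vertical: T_left sin 15° + T_right sin 35.1° = 1280.
Substituting the horizontal relation into the vertical equation gives 0.9377 T_left = 1280, so T_left = 1365 N.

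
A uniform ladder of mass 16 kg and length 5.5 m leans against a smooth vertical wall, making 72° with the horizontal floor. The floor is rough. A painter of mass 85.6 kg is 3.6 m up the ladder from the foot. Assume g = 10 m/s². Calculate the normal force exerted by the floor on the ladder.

ΣF_y = 0: N_floor = 16×10 + 85.6×10 = 1016 N.

N_floor ≈ 1020 N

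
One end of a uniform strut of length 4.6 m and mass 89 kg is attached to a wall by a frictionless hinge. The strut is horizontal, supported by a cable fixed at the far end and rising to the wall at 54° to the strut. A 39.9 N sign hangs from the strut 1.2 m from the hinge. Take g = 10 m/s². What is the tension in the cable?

Take torques about the hinge: T sin 54° · 4.6 = 89×10×2.3 + 39.9×1.2 = 2094.9 N·m.
So T = 2094.9 / (0.8090 × 4.6) = 562.92 N.

T ≈ 563 N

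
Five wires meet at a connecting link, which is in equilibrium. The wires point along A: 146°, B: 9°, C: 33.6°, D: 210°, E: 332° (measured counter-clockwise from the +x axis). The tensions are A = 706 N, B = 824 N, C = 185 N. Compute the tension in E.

T_E ≈ 414 N

Resolve: ΣF_x = 706 cos 146° + 824 cos 9° + 185 cos 33.6° + T_D cos 210° + T_E cos 332° = 0.
        ΣF_y = 706 sin 146° + 824 sin 9° + 185 sin 33.6° + T_D sin 210° + T_E sin 332° = 0.
The known terms sum to (382.6, 626.1) N, so -0.8660 T_D + 0.8829 T_E = -382.6 and -0.5000 T_D − 0.4695 T_E = -626.1.
Solving simultaneously: T_D = 863.7 N, T_E = 413.7 N.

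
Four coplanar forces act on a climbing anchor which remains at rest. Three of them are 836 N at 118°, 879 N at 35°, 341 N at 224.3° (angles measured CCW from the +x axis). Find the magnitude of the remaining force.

F ≈ 1010 N

Sum the known components: ΣF_x = 83.51 N, ΣF_y = 1004 N.
For equilibrium the remaining force must supply (−ΣF_x, −ΣF_y) = (-83.51, -1004) N.
Magnitude = √((-83.51)² + (-1004)²) = 1008 N; direction = atan2(-1004, -83.51) = 265.2°.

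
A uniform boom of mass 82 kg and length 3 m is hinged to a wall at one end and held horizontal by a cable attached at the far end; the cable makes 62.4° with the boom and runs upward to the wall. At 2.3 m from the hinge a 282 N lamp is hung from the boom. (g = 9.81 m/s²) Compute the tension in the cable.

T ≈ 698 N

Take torques about the hinge: T sin 62.4° · 3 = 82×9.81×1.5 + 282×2.3 = 1855.2 N·m.
So T = 1855.2 / (0.8862 × 3) = 697.82 N.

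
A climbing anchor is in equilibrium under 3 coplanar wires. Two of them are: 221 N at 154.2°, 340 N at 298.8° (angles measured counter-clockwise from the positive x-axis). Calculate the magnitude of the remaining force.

Sum the known components: ΣF_x = -35.17 N, ΣF_y = -201.8 N.
For equilibrium the remaining force must supply (−ΣF_x, −ΣF_y) = (35.17, 201.8) N.
Magnitude = √((35.17)² + (201.8)²) = 204.8 N; direction = atan2(201.8, 35.17) = 80.1°.

F ≈ 205 N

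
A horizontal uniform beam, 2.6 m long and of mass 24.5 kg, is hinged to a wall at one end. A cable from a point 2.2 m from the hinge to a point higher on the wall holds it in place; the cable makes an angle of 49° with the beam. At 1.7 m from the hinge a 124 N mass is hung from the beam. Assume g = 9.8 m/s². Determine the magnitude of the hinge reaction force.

Take torques about the hinge: T sin 49° · 2.2 = 24.5×9.8×1.3 + 124×1.7 = 522.93 N·m.
So T = 522.93 / (0.7547 × 2.2) = 314.95 N.
ΣF_x = 0: H_x = T cos 49° = 206.63 N.
ΣF_y = 0: H_y = (24.5×9.8 + 124) − T sin 49° = 364.1 − 237.7 = 126.4 N.
|H| = √(H_x² + H_y²) = √((206.63)² + (126.4)²) = 242.22 N.

|H| ≈ 242 N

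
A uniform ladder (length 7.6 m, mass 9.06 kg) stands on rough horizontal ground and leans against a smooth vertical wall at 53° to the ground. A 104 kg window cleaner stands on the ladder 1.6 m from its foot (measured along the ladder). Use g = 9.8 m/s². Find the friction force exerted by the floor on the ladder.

Torques about the foot: N_wall · 7.6 sin 53° = 9.06×9.8×3.8 cos 53° + 104×9.8×1.6 cos 53° → N_wall = 195.14 N.
ΣF_x = 0: f_floor = N_wall = 195.14 N.

f ≈ 195 N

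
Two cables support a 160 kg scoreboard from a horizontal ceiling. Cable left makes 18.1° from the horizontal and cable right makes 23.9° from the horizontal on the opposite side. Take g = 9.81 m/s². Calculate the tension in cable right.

Weight W = 160 × 9.81 = 1570 N acts straight down.
Horizontal: T_left cos 18.1° = T_right cos 23.9°  →  T_left = 0.9619 T_right.
Vertical: T_left sin 18.1° + T_right sin 23.9° = 1570.
Substituting the horizontal relation into the vertical equation gives 0.704 T_right = 1570, so T_right = 2230 N.

T_right ≈ 2230 N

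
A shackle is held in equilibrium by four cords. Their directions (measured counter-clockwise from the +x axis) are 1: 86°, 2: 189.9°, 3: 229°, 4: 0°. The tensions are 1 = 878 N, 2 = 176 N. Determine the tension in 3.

T_3 ≈ 1120 N

Resolve: ΣF_x = 878 cos 86° + 176 cos 189.9° + T_3 cos 229° + T_4 cos 0° = 0.
        ΣF_y = 878 sin 86° + 176 sin 189.9° + T_3 sin 229° + T_4 sin 0° = 0.
The known terms sum to (-112.1, 845.6) N, so -0.6561 T_3 + 1.0000 T_4 = 112.1 and -0.7547 T_3 + 0.0000 T_4 = -845.6.
Solving simultaneously: T_3 = 1120 N, T_4 = 847.2 N.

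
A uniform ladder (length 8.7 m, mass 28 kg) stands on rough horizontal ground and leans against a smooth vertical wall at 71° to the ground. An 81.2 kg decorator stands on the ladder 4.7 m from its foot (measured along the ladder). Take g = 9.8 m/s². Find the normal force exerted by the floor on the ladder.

N_floor ≈ 1070 N

ΣF_y = 0: N_floor = 28×9.8 + 81.2×9.8 = 1070.2 N.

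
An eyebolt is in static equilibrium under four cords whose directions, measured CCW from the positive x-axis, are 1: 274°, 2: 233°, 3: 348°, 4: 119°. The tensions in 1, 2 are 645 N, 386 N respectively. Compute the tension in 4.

Resolve: ΣF_x = 645 cos 274° + 386 cos 233° + T_3 cos 348° + T_4 cos 119° = 0.
        ΣF_y = 645 sin 274° + 386 sin 233° + T_3 sin 348° + T_4 sin 119° = 0.
The known terms sum to (-187.3, -951.7) N, so 0.9781 T_3 − 0.4848 T_4 = 187.3 and -0.2079 T_3 + 0.8746 T_4 = 951.7.
Solving simultaneously: T_3 = 828.4 N, T_4 = 1285 N.

T_4 ≈ 1290 N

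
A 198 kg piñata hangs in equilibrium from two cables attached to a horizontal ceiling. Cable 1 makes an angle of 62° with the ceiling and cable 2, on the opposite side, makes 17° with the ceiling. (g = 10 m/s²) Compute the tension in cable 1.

T_1 ≈ 1930 N

Weight W = 198 × 10 = 1980 N acts straight down.
Horizontal: T_1 cos 62° = T_2 cos 17°  →  T_2 = 0.4909 T_1.
Vertical: T_1 sin 62° + T_2 sin 17° = 1980.
Substituting the horizontal relation into the vertical equation gives 1.026 T_1 = 1980, so T_1 = 1929 N.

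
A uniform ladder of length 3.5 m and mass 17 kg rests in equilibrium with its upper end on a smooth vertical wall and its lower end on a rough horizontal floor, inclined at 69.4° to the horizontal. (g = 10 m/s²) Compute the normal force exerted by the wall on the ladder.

N_wall ≈ 31.9 N

Torques about the foot: N_wall · 3.5 sin 69.4° = 17×10×1.75 cos 69.4° → N_wall = 31.949 N.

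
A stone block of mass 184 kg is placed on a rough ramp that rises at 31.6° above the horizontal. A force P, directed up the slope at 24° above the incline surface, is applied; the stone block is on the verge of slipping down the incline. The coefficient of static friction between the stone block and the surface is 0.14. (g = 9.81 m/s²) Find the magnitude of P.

P ≈ 853 N

On the verge of sliding down the incline, friction equals μN and acts up the slope.
Perpendicular: N + P sin 24° = W cos 31.6° = 1537 N.
Along incline: P cos 24° + μN = W sin 31.6° with W sin 31.6° = 945.8 N.
Solving the pair for P and N: P = 852.9 N, N = 1191 N (and f = μN = 166.7 N).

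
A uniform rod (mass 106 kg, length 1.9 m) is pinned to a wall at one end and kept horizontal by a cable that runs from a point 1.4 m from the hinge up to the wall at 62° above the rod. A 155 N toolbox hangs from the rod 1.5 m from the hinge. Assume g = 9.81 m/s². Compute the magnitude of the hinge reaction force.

|H| ≈ 565 N

Take torques about the hinge: T sin 62° · 1.4 = 106×9.81×0.95 + 155×1.5 = 1220.4 N·m.
So T = 1220.4 / (0.8829 × 1.4) = 987.25 N.
ΣF_x = 0: H_x = T cos 62° = 463.49 N.
ΣF_y = 0: H_y = (106×9.81 + 155) − T sin 62° = 1194.9 − 871.69 = 323.17 N.
|H| = √(H_x² + H_y²) = √((463.49)² + (323.17)²) = 565.03 N.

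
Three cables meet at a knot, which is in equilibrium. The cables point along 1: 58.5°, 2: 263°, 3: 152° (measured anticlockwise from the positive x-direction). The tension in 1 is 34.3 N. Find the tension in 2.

T_2 ≈ 36.7 N

Resolve: ΣF_x = 34.3 cos 58.5° + T_2 cos 263° + T_3 cos 152° = 0.
        ΣF_y = 34.3 sin 58.5° + T_2 sin 263° + T_3 sin 152° = 0.
The known terms sum to (17.92, 29.25) N, so -0.1219 T_2 − 0.8829 T_3 = -17.92 and -0.9925 T_2 + 0.4695 T_3 = -29.25.
Solving simultaneously: T_2 = 36.67 N, T_3 = 15.24 N.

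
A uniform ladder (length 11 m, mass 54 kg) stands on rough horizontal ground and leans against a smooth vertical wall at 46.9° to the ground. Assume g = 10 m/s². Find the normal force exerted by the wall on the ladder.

Torques about the foot: N_wall · 11 sin 46.9° = 54×10×5.5 cos 46.9° → N_wall = 252.66 N.

N_wall ≈ 253 N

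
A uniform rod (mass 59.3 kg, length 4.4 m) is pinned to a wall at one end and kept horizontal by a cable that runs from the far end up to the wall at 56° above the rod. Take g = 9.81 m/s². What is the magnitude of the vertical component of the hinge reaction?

|H_y| ≈ 291 N

Take torques about the hinge: T sin 56° · 4.4 = 59.3×9.81×2.2 = 1279.8 N·m.
So T = 1279.8 / (0.8290 × 4.4) = 350.85 N.
ΣF_y = 0: H_y = (59.3×9.81) − T sin 56° = 581.73 − 290.87 = 290.87 N.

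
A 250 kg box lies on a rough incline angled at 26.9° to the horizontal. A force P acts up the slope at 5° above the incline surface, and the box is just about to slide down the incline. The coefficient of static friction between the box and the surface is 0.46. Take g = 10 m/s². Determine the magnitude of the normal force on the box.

On the verge of sliding down the incline, friction equals μN and acts up the slope.
Perpendicular: N + P sin 5° = W cos 26.9° = 2229 N.
Along incline: P cos 5° + μN = W sin 26.9° with W sin 26.9° = 1131 N.
Solving the pair for P and N: P = 110.4 N, N = 2220 N (and f = μN = 1021 N).

N ≈ 2220 N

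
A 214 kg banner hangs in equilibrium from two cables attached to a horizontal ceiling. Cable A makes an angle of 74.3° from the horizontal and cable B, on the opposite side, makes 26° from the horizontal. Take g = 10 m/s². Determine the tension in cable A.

Weight W = 214 × 10 = 2140 N acts straight down.
Horizontal: T_A cos 74.3° = T_B cos 26°  →  T_B = 0.3011 T_A.
Vertical: T_A sin 74.3° + T_B sin 26° = 2140.
Substituting the horizontal relation into the vertical equation gives 1.095 T_A = 2140, so T_A = 1955 N.

T_A ≈ 1950 N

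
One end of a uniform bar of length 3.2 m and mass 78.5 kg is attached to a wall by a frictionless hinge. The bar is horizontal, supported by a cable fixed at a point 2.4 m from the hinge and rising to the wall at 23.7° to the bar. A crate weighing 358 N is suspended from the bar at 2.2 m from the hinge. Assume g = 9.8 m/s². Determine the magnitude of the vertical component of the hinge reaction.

|H_y| ≈ 286 N

Take torques about the hinge: T sin 23.7° · 2.4 = 78.5×9.8×1.6 + 358×2.2 = 2018.5 N·m.
So T = 2018.5 / (0.4019 × 2.4) = 2092.4 N.
ΣF_y = 0: H_y = (78.5×9.8 + 358) − T sin 23.7° = 1127.3 − 841.03 = 286.27 N.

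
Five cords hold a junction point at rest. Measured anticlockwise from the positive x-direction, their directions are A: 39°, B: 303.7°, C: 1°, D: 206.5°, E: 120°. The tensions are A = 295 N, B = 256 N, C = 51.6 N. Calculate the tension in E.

Resolve: ΣF_x = 295 cos 39° + 256 cos 303.7° + 51.6 cos 1° + T_D cos 206.5° + T_E cos 120° = 0.
        ΣF_y = 295 sin 39° + 256 sin 303.7° + 51.6 sin 1° + T_D sin 206.5° + T_E sin 120° = 0.
The known terms sum to (422.9, -26.43) N, so -0.8949 T_D − 0.5000 T_E = -422.9 and -0.4462 T_D + 0.8660 T_E = 26.43.
Solving simultaneously: T_D = 353.7 N, T_E = 212.7 N.

T_E ≈ 213 N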